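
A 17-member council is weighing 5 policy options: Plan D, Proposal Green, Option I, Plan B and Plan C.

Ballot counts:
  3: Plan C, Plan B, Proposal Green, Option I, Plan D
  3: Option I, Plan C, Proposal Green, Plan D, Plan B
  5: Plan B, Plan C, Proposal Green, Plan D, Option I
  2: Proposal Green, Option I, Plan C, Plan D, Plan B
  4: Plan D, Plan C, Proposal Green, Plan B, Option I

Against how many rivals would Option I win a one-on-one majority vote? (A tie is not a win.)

Option I against each rival (17 council members):
Option I vs Plan D: Option I preferred on 3+3+2 = 8 ballots; Plan D wins 9–8.
Option I vs Proposal Green: Option I preferred on 3 ballots; Proposal Green wins 14–3.
Option I vs Plan B: 3+2 = 5 for Option I, 12 for Plan B — Plan B by 12–5.
Option I vs Plan C: 3+2 = 5 for Option I, 12 for Plan C — Plan C by 12–5.
Option I beats no one; loses to Plan D, Proposal Green, Plan B, Plan C — 0 pairwise wins.

0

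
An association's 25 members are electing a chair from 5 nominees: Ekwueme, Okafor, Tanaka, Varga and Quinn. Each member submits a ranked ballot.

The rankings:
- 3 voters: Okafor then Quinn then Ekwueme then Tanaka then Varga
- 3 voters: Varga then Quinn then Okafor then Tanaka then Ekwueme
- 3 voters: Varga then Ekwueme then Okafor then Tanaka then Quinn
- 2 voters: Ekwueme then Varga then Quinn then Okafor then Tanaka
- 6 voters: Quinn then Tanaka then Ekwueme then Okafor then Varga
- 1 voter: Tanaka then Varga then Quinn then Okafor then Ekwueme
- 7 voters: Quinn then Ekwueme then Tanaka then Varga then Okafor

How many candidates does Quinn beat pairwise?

4

Quinn against each rival (25 voters):
Quinn–Ekwueme: Quinn 20–5.
Quinn vs Okafor: Quinn is ranked higher on 3+2+6+1+7 = 19 ballots, Okafor on 6. Quinn wins 19–6.
Quinn vs Tanaka: Quinn wins 21–4.
Quinn vs Varga: Quinn wins 16–9.
Quinn beats Ekwueme, Okafor, Tanaka, Varga — 4 pairwise wins.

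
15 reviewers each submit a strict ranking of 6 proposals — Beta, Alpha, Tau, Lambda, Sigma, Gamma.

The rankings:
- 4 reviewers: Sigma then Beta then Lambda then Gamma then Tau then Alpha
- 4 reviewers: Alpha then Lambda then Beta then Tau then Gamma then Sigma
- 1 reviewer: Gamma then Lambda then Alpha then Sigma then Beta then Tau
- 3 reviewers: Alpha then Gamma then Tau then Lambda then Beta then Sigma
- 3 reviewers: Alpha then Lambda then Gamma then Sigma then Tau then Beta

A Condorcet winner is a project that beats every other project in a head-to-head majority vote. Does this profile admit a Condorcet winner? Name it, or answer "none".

Pairwise majorities:
Beta vs Alpha: 4 to 11, Alpha.
Beta vs Tau: 4+4+1 = 9 for Beta, 6 for Tau — Beta by 9–6.
Beta vs Lambda: Beta is ranked higher on 4 ballots, Lambda on 11. Lambda wins 11–4.
Beta vs Sigma: 7 to 8, Sigma.
Beta vs Gamma: 4+4 = 8 for Beta, 7 for Gamma — Beta by 8–7.
Alpha vs Tau: 4+1+3+3 = 11 for Alpha, 4 for Tau — Alpha by 11–4.
Alpha vs Lambda: 10 to 5, Alpha.
Alpha vs Sigma: 4+1+3+3 = 11 for Alpha, 4 for Sigma — Alpha by 11–4.
Alpha vs Gamma: Alpha preferred on 4+3+3 = 10 ballots; Alpha wins 10–5.
Tau vs Lambda: Tau preferred on 3 ballots; Lambda wins 12–3.
Tau vs Sigma: 4+3 = 7 for Tau, 8 for Sigma — Sigma by 8–7.
Tau vs Gamma: Tau is ranked higher on 4 ballots, Gamma on 11. Gamma wins 11–4.
Lambda vs Sigma: 4+1+3+3 = 11 for Lambda, 4 for Sigma — Lambda by 11–4.
Lambda vs Gamma: 11 to 4, Lambda.
Sigma vs Gamma: Sigma is ranked higher on 4 ballots, Gamma on 11. Gamma wins 11–4.
Alpha wins every pairwise contest, so Alpha is the Condorcet winner.

Alpha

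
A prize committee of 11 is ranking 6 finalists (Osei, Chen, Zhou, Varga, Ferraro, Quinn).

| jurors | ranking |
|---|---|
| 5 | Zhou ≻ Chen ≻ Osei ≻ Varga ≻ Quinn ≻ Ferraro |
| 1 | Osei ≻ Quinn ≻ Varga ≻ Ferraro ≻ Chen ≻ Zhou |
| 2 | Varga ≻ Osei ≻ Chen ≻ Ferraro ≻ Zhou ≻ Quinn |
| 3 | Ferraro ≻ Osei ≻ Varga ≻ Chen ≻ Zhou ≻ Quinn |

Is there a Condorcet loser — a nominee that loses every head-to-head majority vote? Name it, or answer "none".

none

Pairwise majorities:
Osei vs Chen: Osei wins 6–5.
Osei vs Zhou: Osei wins 6–5.
Osei vs Varga: Osei, 9–2.
Osei vs Ferraro: Osei wins 8–3.
Osei vs Quinn: Osei, 11–0.
Chen vs Zhou: Chen wins 6–5.
Chen vs Varga: Varga, 6–5.
Chen vs Ferraro: 7 to 4, Chen.
Chen–Quinn: Chen 10–1.
Zhou vs Varga: Varga wins 6–5.
Zhou vs Ferraro: Zhou preferred on 5 ballots; Ferraro wins 6–5.
Zhou vs Quinn: Zhou preferred on 5+2+3 = 10 ballots; Zhou wins 10–1.
Varga–Ferraro: Varga 8–3.
Varga vs Quinn: Varga wins 10–1.
Ferraro–Quinn: Quinn 6–5.
No nominee is winless: Osei beats Chen; Chen beats Zhou; Zhou beats Quinn; Varga beats Chen; Ferraro beats Zhou; Quinn beats Ferraro. There is no Condorcet loser.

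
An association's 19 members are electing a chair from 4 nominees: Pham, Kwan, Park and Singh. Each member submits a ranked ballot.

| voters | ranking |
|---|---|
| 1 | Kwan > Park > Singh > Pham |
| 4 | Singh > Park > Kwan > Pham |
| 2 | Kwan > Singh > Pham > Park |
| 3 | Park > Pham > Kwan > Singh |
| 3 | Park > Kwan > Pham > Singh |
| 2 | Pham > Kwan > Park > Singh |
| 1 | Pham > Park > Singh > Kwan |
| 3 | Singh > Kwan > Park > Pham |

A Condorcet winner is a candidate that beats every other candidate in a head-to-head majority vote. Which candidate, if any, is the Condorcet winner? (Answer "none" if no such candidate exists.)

Park

Head-to-head results (19 voters):
Pham vs Kwan: 6 to 13, Kwan.
Pham vs Park: Pham preferred on 2+2+1 = 5 ballots; Park wins 14–5.
Pham–Singh: Singh 10–9.
Kwan vs Park: Kwan preferred on 1+2+2+3 = 8 ballots; Park wins 11–8.
Kwan vs Singh: 1+2+3+3+2 = 11 for Kwan, 8 for Singh — Kwan by 11–8.
Park–Singh: Park 10–9.
Park wins every pairwise contest, so Park is the Condorcet winner.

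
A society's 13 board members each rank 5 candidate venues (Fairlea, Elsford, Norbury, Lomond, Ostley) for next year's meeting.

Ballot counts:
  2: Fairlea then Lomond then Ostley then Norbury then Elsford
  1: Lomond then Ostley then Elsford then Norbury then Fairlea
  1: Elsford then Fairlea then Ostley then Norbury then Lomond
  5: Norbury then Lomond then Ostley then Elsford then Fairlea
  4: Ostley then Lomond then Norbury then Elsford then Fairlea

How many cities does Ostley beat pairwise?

3

Ostley against each rival (13 organisers):
Ostley vs Fairlea: Ostley, 10–3.
Ostley–Elsford: Ostley 12–1.
Ostley vs Norbury: Ostley preferred on 2+1+1+4 = 8 ballots; Ostley wins 8–5.
Ostley vs Lomond: Ostley is ranked higher on 1+4 = 5 ballots, Lomond on 8. Lomond wins 8–5.
Ostley beats Fairlea, Elsford, Norbury; loses to Lomond — 3 pairwise wins.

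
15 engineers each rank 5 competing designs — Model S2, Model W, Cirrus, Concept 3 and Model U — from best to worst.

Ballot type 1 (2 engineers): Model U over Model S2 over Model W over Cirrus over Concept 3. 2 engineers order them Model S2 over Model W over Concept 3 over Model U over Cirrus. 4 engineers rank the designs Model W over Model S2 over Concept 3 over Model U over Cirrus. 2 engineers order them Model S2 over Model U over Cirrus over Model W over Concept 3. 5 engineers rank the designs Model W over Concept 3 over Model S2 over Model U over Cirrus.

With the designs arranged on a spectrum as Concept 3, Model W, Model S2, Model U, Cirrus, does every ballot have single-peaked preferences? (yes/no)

Axis positions: Concept 3=1, Model W=2, Model S2=3, Model U=4, Cirrus=5.
Ballot type 1 (peak Model U at position 4): ranking walks positions 4-3-2-5-1, expanding outward from the peak — single-peaked.
Ballot type 2 (peak Model S2 at position 3): ranking walks positions 3-2-1-4-5, expanding outward from the peak — single-peaked.
Ballot type 3 (peak Model W at position 2): ranking walks positions 2-3-1-4-5, expanding outward from the peak — single-peaked.
Ballot type 4 (peak Model S2 at position 3): ranking walks positions 3-4-5-2-1, expanding outward from the peak — single-peaked.
Ballot type 5 (peak Model W at position 2): ranking walks positions 2-1-3-4-5, expanding outward from the peak — single-peaked.
Every ranking is single-peaked on this axis.

yes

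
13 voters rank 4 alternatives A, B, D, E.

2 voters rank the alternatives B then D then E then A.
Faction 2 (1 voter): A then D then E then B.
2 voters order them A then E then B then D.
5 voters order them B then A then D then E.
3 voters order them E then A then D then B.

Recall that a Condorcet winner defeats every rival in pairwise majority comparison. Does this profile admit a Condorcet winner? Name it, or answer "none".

B

Pairwise majorities:
A vs B: B, 7–6.
A vs D: A, 11–2.
A–E: A 8–5.
B–D: B 9–4.
B vs E: B wins 7–6.
D–E: D 8–5.
Only B has no losses; B is the Condorcet winner.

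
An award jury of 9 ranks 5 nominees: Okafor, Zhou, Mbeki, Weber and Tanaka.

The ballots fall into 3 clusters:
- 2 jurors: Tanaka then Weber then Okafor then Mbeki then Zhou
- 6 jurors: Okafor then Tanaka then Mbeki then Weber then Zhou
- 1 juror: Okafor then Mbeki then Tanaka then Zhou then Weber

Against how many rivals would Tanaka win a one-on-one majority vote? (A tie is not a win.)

3

Tanaka against each rival (9 jurors):
Tanaka vs Okafor: Okafor, 7–2.
Tanaka–Zhou: Tanaka 9–0.
Tanaka–Mbeki: Tanaka 8–1.
Tanaka vs Weber: Tanaka wins 9–0.
Tanaka beats Zhou, Mbeki, Weber; loses to Okafor — 3 pairwise wins.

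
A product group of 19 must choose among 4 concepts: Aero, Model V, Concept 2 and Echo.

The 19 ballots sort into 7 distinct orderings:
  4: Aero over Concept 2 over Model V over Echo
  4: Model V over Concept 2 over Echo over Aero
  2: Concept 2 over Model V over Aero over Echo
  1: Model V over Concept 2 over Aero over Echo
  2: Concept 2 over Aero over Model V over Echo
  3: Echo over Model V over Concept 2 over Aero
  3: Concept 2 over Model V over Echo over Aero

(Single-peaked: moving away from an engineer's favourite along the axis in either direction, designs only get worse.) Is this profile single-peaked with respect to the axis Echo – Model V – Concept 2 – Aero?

yes

Axis positions: Echo=1, Model V=2, Concept 2=3, Aero=4.
Group 1 (peak Aero at position 4): ranking walks positions 4-3-2-1, expanding outward from the peak — single-peaked.
Group 2 (peak Model V at position 2): ranking walks positions 2-3-1-4, expanding outward from the peak — single-peaked.
Group 3 (peak Concept 2 at position 3): ranking walks positions 3-2-4-1, expanding outward from the peak — single-peaked.
Group 4 (peak Model V at position 2): ranking walks positions 2-3-4-1, expanding outward from the peak — single-peaked.
Group 5 (peak Concept 2 at position 3): ranking walks positions 3-4-2-1, expanding outward from the peak — single-peaked.
Group 6 (peak Echo at position 1): ranking walks positions 1-2-3-4, expanding outward from the peak — single-peaked.
Group 7 (peak Concept 2 at position 3): ranking walks positions 3-2-1-4, expanding outward from the peak — single-peaked.
Every ranking is single-peaked on this axis.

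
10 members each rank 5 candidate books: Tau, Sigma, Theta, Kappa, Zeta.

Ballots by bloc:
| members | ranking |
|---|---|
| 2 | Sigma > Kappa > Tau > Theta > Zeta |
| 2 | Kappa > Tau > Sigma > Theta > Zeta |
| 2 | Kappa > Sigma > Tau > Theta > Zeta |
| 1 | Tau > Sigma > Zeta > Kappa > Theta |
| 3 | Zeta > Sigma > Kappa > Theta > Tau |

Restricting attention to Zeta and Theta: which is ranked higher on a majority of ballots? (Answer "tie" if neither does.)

Ballots ranking Zeta above Theta: 1 + 3 = 4.
Ballots ranking Theta above Zeta: 10 − 4 = 6.
Theta wins the head-to-head 6–4.

Theta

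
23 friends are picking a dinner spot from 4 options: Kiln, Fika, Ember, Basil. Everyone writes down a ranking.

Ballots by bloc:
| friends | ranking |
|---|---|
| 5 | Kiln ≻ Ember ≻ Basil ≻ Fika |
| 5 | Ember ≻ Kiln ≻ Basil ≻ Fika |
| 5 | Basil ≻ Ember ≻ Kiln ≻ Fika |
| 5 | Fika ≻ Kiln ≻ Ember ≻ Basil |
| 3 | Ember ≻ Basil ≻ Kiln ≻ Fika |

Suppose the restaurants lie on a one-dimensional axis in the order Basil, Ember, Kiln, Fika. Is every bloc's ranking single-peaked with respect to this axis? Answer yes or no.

Axis positions: Basil=1, Ember=2, Kiln=3, Fika=4.
Bloc 1 (peak Kiln at position 3): ranking walks positions 3-2-1-4, expanding outward from the peak — single-peaked.
Bloc 2 (peak Ember at position 2): ranking walks positions 2-3-1-4, expanding outward from the peak — single-peaked.
Bloc 3 (peak Basil at position 1): ranking walks positions 1-2-3-4, expanding outward from the peak — single-peaked.
Bloc 4 (peak Fika at position 4): ranking walks positions 4-3-2-1, expanding outward from the peak — single-peaked.
Bloc 5 (peak Ember at position 2): ranking walks positions 2-1-3-4, expanding outward from the peak — single-peaked.
Every ranking is single-peaked on this axis.

yes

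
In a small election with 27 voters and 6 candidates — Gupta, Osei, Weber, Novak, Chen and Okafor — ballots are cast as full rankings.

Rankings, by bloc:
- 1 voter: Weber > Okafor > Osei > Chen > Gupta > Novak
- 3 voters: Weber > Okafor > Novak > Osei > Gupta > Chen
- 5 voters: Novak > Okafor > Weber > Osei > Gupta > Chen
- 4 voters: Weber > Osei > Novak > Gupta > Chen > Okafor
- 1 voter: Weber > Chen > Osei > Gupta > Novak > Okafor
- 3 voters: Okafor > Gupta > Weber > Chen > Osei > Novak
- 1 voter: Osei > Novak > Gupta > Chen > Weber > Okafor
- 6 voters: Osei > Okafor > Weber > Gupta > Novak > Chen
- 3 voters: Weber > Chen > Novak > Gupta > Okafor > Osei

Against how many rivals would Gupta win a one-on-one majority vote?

Gupta against each rival (27 voters):
Gupta vs Osei: Gupta is ranked higher on 3+3 = 6 ballots, Osei on 21. Osei wins 21–6.
Gupta vs Weber: 4 to 23, Weber.
Gupta vs Novak: Novak, 16–11.
Gupta vs Chen: Gupta is ranked higher on 3+5+4+3+1+6 = 22 ballots, Chen on 5. Gupta wins 22–5.
Gupta vs Okafor: 9 to 18, Okafor.
Gupta beats Chen; loses to Osei, Weber, Novak, Okafor — 1 pairwise win.

1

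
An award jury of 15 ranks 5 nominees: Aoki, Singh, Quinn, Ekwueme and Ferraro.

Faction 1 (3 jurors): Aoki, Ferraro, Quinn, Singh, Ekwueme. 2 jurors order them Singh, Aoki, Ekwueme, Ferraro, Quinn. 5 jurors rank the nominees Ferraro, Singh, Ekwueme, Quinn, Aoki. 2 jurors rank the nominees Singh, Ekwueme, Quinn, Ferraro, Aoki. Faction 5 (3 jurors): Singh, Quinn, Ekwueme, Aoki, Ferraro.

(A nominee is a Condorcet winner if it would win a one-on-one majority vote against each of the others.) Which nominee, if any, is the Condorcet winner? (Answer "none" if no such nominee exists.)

Head-to-head results (15 jurors):
Aoki vs Singh: 3 to 12, Singh.
Aoki vs Quinn: Aoki is ranked higher on 3+2 = 5 ballots, Quinn on 10. Quinn wins 10–5.
Aoki vs Ekwueme: Aoki preferred on 3+2 = 5 ballots; Ekwueme wins 10–5.
Aoki vs Ferraro: 3+2+3 = 8 for Aoki, 7 for Ferraro — Aoki by 8–7.
Singh vs Quinn: 2+5+2+3 = 12 for Singh, 3 for Quinn — Singh by 12–3.
Singh vs Ekwueme: Singh is ranked higher on 3+2+5+2+3 = 15 ballots, Ekwueme on 0. Singh wins 15–0.
Singh vs Ferraro: 7 to 8, Ferraro.
Quinn vs Ekwueme: 6 to 9, Ekwueme.
Quinn vs Ferraro: 2+3 = 5 for Quinn, 10 for Ferraro — Ferraro by 10–5.
Ekwueme vs Ferraro: 2+2+3 = 7 for Ekwueme, 8 for Ferraro — Ferraro by 8–7.
Every nominee loses at least once (Aoki loses to Singh; Singh loses to Ferraro; Quinn loses to Singh; Ekwueme loses to Singh; Ferraro loses to Aoki). The majority relation contains the cycle Aoki → Ferraro → Singh → Aoki, so there is no Condorcet winner.

none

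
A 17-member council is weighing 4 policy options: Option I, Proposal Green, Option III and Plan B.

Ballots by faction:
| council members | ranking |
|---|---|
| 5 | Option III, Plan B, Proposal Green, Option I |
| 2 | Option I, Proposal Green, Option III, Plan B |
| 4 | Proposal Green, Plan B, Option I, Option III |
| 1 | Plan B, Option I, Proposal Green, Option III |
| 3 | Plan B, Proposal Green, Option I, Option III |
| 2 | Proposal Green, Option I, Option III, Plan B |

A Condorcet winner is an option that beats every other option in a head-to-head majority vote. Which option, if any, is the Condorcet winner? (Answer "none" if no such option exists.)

none

Pairwise majorities:
Option I vs Proposal Green: Proposal Green wins 14–3.
Option I vs Option III: Option I, 12–5.
Option I vs Plan B: Plan B wins 13–4.
Proposal Green vs Option III: Proposal Green, 12–5.
Proposal Green–Plan B: Plan B 9–8.
Option III vs Plan B: Option III, 9–8.
No option is unbeaten: Option I loses to Proposal Green; Proposal Green loses to Plan B; Option III loses to Option I; Plan B loses to Option III. In particular Option I → Option III → Plan B → Option I is a majority cycle — no Condorcet winner exists.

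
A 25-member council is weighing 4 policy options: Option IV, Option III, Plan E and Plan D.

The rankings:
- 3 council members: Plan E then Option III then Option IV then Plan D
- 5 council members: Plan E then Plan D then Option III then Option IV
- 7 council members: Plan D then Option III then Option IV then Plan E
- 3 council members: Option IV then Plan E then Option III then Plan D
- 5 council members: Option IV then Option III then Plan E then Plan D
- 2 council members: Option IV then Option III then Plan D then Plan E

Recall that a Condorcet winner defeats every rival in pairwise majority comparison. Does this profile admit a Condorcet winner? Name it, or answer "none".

Pairwise majorities:
Option IV–Option III: Option III 15–10.
Option IV vs Plan E: Option IV preferred on 7+3+5+2 = 17 ballots; Option IV wins 17–8.
Option IV vs Plan D: Option IV is ranked higher on 3+3+5+2 = 13 ballots, Plan D on 12. Option IV wins 13–12.
Option III vs Plan E: Option III, 14–11.
Option III vs Plan D: Option III is ranked higher on 3+3+5+2 = 13 ballots, Plan D on 12. Option III wins 13–12.
Plan E vs Plan D: Plan E is ranked higher on 3+5+3+5 = 16 ballots, Plan D on 9. Plan E wins 16–9.
Option III beats each of Option IV, Plan E, Plan D — Option III is the Condorcet winner.

Option III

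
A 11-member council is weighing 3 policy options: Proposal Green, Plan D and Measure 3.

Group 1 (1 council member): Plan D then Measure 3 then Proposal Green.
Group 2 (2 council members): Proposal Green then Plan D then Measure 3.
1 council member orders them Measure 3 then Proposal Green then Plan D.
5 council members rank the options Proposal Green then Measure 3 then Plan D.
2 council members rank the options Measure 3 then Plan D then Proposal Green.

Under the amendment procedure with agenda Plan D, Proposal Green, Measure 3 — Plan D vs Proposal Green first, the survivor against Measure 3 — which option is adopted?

Round 1: Plan D vs Proposal Green — 3–8, Proposal Green advances.
Round 2: Proposal Green vs Measure 3 — 7–4, Proposal Green advances.
The agenda winner is Proposal Green.

Proposal Green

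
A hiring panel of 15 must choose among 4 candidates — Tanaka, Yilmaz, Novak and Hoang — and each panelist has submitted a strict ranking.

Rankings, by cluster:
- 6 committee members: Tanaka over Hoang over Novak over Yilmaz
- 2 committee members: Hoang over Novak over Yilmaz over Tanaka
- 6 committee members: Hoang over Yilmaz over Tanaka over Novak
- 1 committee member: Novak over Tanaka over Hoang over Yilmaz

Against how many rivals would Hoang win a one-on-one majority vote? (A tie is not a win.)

Hoang against each rival (15 committee members):
Hoang–Tanaka: Hoang 8–7.
Hoang vs Yilmaz: 15 to 0, Hoang.
Hoang vs Novak: Hoang wins 14–1.
Hoang beats Tanaka, Yilmaz, Novak — 3 pairwise wins.

3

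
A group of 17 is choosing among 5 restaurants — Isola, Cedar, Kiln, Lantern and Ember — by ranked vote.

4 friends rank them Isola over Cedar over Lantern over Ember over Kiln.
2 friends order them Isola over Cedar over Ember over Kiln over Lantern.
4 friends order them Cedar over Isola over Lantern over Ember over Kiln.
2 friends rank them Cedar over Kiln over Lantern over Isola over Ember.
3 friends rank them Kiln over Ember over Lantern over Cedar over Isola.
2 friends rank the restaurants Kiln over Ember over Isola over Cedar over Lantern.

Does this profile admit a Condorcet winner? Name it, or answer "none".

Cedar

Head-to-head results (17 friends):
Isola vs Cedar: 8 to 9, Cedar.
Isola vs Kiln: Isola is ranked higher on 4+2+4 = 10 ballots, Kiln on 7. Isola wins 10–7.
Isola–Lantern: Isola 12–5.
Isola vs Ember: Isola is ranked higher on 4+2+4+2 = 12 ballots, Ember on 5. Isola wins 12–5.
Cedar vs Kiln: 12 to 5, Cedar.
Cedar vs Lantern: Cedar preferred on 4+2+4+2+2 = 14 ballots; Cedar wins 14–3.
Cedar vs Ember: 12 to 5, Cedar.
Kiln vs Lantern: Kiln is ranked higher on 2+2+3+2 = 9 ballots, Lantern on 8. Kiln wins 9–8.
Kiln vs Ember: Ember wins 10–7.
Lantern vs Ember: Lantern wins 10–7.
Only Cedar has no losses; Cedar is the Condorcet winner.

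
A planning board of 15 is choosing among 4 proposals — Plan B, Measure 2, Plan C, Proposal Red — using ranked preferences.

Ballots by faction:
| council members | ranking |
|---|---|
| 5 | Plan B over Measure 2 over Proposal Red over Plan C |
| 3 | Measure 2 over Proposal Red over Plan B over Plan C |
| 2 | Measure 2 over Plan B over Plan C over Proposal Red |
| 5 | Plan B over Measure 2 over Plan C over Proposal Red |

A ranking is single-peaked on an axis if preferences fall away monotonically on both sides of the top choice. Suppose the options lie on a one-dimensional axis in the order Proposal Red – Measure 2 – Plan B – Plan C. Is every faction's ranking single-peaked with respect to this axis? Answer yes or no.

Axis positions: Proposal Red=1, Measure 2=2, Plan B=3, Plan C=4.
Faction 1 (peak Plan B at position 3): ranking walks positions 3-2-1-4, expanding outward from the peak — single-peaked.
Faction 2 (peak Measure 2 at position 2): ranking walks positions 2-1-3-4, expanding outward from the peak — single-peaked.
Faction 3 (peak Measure 2 at position 2): ranking walks positions 2-3-4-1, expanding outward from the peak — single-peaked.
Faction 4 (peak Plan B at position 3): ranking walks positions 3-2-4-1, expanding outward from the peak — single-peaked.
Every ranking is single-peaked on this axis.

yes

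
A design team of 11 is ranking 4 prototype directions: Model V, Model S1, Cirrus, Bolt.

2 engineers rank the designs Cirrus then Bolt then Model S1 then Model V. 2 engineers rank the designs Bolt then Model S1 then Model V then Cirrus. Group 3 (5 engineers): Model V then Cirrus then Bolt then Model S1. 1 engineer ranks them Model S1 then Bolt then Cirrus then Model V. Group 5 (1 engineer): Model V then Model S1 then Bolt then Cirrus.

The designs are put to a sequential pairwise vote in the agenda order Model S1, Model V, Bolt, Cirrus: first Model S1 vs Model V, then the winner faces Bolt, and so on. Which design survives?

Round 1: Model S1 vs Model V — 5–6, Model V advances.
Round 2: Model V vs Bolt — 6–5, Model V advances.
Round 3: Model V vs Cirrus — 8–3, Model V advances.
Model V survives the agenda.

Model V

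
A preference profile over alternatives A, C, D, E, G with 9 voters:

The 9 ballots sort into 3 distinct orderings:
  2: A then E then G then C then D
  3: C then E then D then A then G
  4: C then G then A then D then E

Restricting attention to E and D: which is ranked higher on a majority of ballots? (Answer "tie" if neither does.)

E

Ballots ranking E above D: 2 + 3 = 5.
Ballots ranking D above E: 9 − 5 = 4.
E wins the head-to-head 5–4.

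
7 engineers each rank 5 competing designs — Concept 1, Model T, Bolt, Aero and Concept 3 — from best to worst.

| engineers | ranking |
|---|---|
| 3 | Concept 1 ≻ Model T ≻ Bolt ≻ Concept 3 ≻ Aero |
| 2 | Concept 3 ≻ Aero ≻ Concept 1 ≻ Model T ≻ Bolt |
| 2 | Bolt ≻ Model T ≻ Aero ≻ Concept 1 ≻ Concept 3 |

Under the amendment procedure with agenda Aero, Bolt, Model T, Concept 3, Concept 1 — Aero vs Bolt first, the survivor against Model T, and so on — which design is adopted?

Round 1: Aero vs Bolt — 2–5, Bolt advances.
Round 2: Bolt vs Model T — 2–5, Model T advances.
Round 3: Model T vs Concept 3 — 5–2, Model T advances.
Round 4: Model T vs Concept 1 — 2–5, Concept 1 advances.
The agenda winner is Concept 1.

Concept 1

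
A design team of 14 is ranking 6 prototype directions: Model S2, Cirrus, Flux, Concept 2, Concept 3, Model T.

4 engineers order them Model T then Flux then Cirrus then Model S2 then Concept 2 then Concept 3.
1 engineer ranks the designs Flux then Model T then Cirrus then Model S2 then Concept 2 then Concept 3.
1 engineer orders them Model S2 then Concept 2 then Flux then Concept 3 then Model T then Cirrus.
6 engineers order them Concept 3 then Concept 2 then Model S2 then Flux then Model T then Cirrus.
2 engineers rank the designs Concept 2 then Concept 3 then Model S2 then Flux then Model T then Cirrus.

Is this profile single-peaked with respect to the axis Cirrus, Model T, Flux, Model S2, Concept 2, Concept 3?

Axis positions: Cirrus=1, Model T=2, Flux=3, Model S2=4, Concept 2=5, Concept 3=6.
Type 1 (peak Model T at position 2): ranking walks positions 2-3-1-4-5-6, expanding outward from the peak — single-peaked.
Type 2 (peak Flux at position 3): ranking walks positions 3-2-1-4-5-6, expanding outward from the peak — single-peaked.
Type 3 (peak Model S2 at position 4): ranking walks positions 4-5-3-6-2-1, expanding outward from the peak — single-peaked.
Type 4 (peak Concept 3 at position 6): ranking walks positions 6-5-4-3-2-1, expanding outward from the peak — single-peaked.
Type 5 (peak Concept 2 at position 5): ranking walks positions 5-6-4-3-2-1, expanding outward from the peak — single-peaked.
Every ranking is single-peaked on this axis.

yes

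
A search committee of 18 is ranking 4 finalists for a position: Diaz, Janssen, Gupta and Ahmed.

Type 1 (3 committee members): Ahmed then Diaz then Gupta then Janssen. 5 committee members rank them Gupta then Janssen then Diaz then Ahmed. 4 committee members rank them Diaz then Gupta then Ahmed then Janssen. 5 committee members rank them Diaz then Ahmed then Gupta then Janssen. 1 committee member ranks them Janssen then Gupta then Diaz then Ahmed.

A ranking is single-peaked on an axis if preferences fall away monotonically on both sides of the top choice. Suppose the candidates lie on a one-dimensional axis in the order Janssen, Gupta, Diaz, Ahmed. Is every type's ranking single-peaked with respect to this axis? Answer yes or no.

yes

Axis positions: Janssen=1, Gupta=2, Diaz=3, Ahmed=4.
Type 1 (peak Ahmed at position 4): ranking walks positions 4-3-2-1, expanding outward from the peak — single-peaked.
Type 2 (peak Gupta at position 2): ranking walks positions 2-1-3-4, expanding outward from the peak — single-peaked.
Type 3 (peak Diaz at position 3): ranking walks positions 3-2-4-1, expanding outward from the peak — single-peaked.
Type 4 (peak Diaz at position 3): ranking walks positions 3-4-2-1, expanding outward from the peak — single-peaked.
Type 5 (peak Janssen at position 1): ranking walks positions 1-2-3-4, expanding outward from the peak — single-peaked.
Every ranking is single-peaked on this axis.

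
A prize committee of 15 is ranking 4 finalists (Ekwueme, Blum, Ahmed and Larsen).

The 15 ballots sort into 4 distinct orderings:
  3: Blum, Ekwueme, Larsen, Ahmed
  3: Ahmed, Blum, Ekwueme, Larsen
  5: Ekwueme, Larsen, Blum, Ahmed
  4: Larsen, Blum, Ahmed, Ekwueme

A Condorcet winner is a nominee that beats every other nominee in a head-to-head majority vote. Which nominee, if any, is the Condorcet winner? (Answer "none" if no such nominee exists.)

Pairwise majorities:
Ekwueme vs Blum: Blum, 10–5.
Ekwueme vs Ahmed: Ekwueme wins 8–7.
Ekwueme vs Larsen: Ekwueme wins 11–4.
Blum vs Ahmed: Blum wins 12–3.
Blum vs Larsen: Larsen, 9–6.
Ahmed vs Larsen: Larsen wins 12–3.
Every nominee loses at least once (Ekwueme loses to Blum; Blum loses to Larsen; Ahmed loses to Ekwueme; Larsen loses to Ekwueme). The majority relation contains the cycle Ekwueme > Larsen > Blum > Ekwueme, so there is no Condorcet winner.

none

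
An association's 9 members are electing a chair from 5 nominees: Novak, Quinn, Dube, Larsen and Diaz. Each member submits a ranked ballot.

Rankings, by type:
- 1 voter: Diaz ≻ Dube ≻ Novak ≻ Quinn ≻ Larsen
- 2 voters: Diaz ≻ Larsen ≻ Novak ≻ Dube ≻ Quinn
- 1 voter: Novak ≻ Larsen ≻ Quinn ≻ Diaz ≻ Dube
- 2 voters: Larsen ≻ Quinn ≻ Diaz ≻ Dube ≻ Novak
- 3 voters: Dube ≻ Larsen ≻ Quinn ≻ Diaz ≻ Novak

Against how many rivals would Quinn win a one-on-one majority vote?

Quinn against each rival (9 voters):
Quinn vs Novak: Quinn, 5–4.
Quinn–Dube: Dube 6–3.
Quinn–Larsen: Larsen 8–1.
Quinn vs Diaz: Quinn is ranked higher on 1+2+3 = 6 ballots, Diaz on 3. Quinn wins 6–3.
Quinn beats Novak, Diaz; loses to Dube, Larsen — 2 pairwise wins.

2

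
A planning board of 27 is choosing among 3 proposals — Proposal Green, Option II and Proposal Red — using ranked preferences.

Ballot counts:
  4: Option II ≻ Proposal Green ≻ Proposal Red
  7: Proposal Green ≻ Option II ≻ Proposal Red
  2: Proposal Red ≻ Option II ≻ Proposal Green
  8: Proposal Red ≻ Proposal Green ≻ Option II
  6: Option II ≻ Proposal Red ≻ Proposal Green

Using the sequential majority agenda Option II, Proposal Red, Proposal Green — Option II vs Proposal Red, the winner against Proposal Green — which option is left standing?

Proposal Green

Round 1: Option II vs Proposal Red — 17–10, Option II advances.
Round 2: Option II vs Proposal Green — 12–15, Proposal Green advances.
Proposal Green survives the agenda.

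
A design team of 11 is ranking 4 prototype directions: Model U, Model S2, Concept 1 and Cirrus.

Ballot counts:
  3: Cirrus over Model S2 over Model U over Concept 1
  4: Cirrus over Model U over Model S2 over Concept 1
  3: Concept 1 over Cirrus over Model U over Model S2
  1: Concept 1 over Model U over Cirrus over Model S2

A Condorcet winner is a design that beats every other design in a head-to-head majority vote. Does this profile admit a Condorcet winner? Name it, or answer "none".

Cirrus

Pairwise majorities:
Model U vs Model S2: 4+3+1 = 8 for Model U, 3 for Model S2 — Model U by 8–3.
Model U vs Concept 1: 7 to 4, Model U.
Model U vs Cirrus: Cirrus, 10–1.
Model S2 vs Concept 1: 7 to 4, Model S2.
Model S2 vs Cirrus: Model S2 is ranked higher on 0 ballots, Cirrus on 11. Cirrus wins 11–0.
Concept 1 vs Cirrus: Cirrus wins 7–4.
Cirrus defeats every rival head-to-head and is the Condorcet winner.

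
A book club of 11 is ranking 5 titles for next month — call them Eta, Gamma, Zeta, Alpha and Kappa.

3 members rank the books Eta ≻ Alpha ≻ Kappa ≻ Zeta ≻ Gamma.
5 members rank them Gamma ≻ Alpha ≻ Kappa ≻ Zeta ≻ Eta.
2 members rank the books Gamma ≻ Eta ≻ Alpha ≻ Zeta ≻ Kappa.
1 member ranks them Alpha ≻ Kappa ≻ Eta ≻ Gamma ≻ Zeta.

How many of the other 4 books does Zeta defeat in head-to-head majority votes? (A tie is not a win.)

0

Zeta against each rival (11 members):
Zeta vs Eta: 5 to 6, Eta.
Zeta vs Gamma: Gamma wins 8–3.
Zeta–Alpha: Alpha 11–0.
Zeta vs Kappa: Kappa wins 9–2.
Zeta beats no one; loses to Eta, Gamma, Alpha, Kappa — 0 pairwise wins.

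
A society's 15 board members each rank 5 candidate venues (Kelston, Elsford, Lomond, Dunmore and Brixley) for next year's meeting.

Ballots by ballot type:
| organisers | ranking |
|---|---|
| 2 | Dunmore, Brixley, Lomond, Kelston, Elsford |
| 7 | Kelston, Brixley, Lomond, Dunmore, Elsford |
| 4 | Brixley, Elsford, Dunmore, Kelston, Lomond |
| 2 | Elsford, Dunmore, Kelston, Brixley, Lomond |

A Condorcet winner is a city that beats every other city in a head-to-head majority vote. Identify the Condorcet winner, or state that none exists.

Head-to-head results (15 organisers):
Kelston vs Elsford: 9 to 6, Kelston.
Kelston vs Lomond: Kelston, 13–2.
Kelston vs Dunmore: Dunmore, 8–7.
Kelston vs Brixley: 7+2 = 9 for Kelston, 6 for Brixley — Kelston by 9–6.
Elsford vs Lomond: Lomond wins 9–6.
Elsford vs Dunmore: Dunmore wins 9–6.
Elsford vs Brixley: Elsford preferred on 2 ballots; Brixley wins 13–2.
Lomond vs Dunmore: Dunmore wins 8–7.
Lomond vs Brixley: 0 for Lomond, 15 for Brixley — Brixley by 15–0.
Dunmore vs Brixley: Brixley wins 11–4.
Each city drops at least one matchup (Kelston loses to Dunmore; Elsford loses to Kelston; Lomond loses to Kelston; Dunmore loses to Brixley; Brixley loses to Kelston); the cycle Kelston > Brixley > Dunmore > Kelston rules out a Condorcet winner.

none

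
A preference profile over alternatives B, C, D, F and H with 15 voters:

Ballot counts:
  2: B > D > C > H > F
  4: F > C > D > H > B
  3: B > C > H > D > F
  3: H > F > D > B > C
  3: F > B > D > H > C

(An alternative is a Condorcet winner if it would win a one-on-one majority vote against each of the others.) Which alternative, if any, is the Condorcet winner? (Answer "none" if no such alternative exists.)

Pairwise majorities:
B vs C: B, 11–4.
B vs D: 8 to 7, B.
B vs F: 5 to 10, F.
B–H: B 8–7.
C vs D: 4+3 = 7 for C, 8 for D — D by 8–7.
C vs F: F wins 10–5.
C vs H: C, 9–6.
D–F: F 10–5.
D–H: D 9–6.
F vs H: H wins 8–7.
Every alternative loses at least once (B loses to F; C loses to B; D loses to B; F loses to H; H loses to B). The majority relation contains the cycle B beats H beats F beats B, so there is no Condorcet winner.

none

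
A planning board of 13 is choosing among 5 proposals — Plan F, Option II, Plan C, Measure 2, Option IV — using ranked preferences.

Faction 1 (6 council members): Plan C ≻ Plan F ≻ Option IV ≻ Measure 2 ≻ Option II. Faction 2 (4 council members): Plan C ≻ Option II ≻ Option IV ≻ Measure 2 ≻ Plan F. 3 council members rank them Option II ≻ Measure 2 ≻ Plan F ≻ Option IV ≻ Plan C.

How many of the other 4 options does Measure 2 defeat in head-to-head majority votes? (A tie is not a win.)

Measure 2 against each rival (13 council members):
Measure 2 vs Plan F: Measure 2 preferred on 4+3 = 7 ballots; Measure 2 wins 7–6.
Measure 2 vs Option II: Measure 2 preferred on 6 ballots; Option II wins 7–6.
Measure 2 vs Plan C: 3 for Measure 2, 10 for Plan C — Plan C by 10–3.
Measure 2 vs Option IV: Measure 2 is ranked higher on 3 ballots, Option IV on 10. Option IV wins 10–3.
Measure 2 beats Plan F; loses to Option II, Plan C, Option IV — 1 pairwise win.

1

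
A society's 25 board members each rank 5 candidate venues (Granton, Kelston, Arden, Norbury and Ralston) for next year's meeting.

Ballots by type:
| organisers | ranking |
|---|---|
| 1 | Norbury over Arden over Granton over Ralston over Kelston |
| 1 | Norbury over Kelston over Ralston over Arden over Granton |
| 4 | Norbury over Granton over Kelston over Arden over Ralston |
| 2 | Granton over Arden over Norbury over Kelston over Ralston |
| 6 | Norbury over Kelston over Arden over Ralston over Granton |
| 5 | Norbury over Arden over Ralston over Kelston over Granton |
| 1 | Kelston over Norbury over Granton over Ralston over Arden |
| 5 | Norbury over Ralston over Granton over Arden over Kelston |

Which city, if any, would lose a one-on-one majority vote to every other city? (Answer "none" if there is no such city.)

Granton

Pairwise majorities:
Granton vs Kelston: Granton is ranked higher on 1+4+2+5 = 12 ballots, Kelston on 13. Kelston wins 13–12.
Granton vs Arden: 12 to 13, Arden.
Granton vs Norbury: Norbury wins 23–2.
Granton vs Ralston: 8 to 17, Ralston.
Kelston–Arden: Arden 13–12.
Kelston vs Norbury: Kelston is ranked higher on 1 ballot, Norbury on 24. Norbury wins 24–1.
Kelston vs Ralston: Kelston wins 14–11.
Arden vs Norbury: Arden preferred on 2 ballots; Norbury wins 23–2.
Arden vs Ralston: Arden preferred on 1+4+2+6+5 = 18 ballots; Arden wins 18–7.
Norbury vs Ralston: 25 to 0, Norbury.
Granton is beaten in every head-to-head and is the Condorcet loser.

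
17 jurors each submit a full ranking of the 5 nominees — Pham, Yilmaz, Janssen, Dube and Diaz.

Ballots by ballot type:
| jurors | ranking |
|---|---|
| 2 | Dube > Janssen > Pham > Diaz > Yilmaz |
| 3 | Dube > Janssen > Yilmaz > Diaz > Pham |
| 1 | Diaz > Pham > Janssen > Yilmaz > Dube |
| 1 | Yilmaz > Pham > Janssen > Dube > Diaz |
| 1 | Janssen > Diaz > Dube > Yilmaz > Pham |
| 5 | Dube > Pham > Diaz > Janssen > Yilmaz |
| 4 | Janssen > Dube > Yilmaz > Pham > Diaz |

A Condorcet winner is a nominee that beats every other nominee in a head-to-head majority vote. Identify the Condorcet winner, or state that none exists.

Head-to-head results (17 jurors):
Pham vs Yilmaz: Yilmaz, 9–8.
Pham vs Janssen: Pham is ranked higher on 1+1+5 = 7 ballots, Janssen on 10. Janssen wins 10–7.
Pham–Dube: Dube 15–2.
Pham vs Diaz: Pham is ranked higher on 2+1+5+4 = 12 ballots, Diaz on 5. Pham wins 12–5.
Yilmaz vs Janssen: Janssen wins 16–1.
Yilmaz vs Dube: Dube, 15–2.
Yilmaz vs Diaz: Yilmaz is ranked higher on 3+1+4 = 8 ballots, Diaz on 9. Diaz wins 9–8.
Janssen vs Dube: Janssen preferred on 1+1+1+4 = 7 ballots; Dube wins 10–7.
Janssen vs Diaz: Janssen wins 11–6.
Dube vs Diaz: Dube, 15–2.
Dube beats each of Pham, Yilmaz, Janssen, Diaz — Dube is the Condorcet winner.

Dube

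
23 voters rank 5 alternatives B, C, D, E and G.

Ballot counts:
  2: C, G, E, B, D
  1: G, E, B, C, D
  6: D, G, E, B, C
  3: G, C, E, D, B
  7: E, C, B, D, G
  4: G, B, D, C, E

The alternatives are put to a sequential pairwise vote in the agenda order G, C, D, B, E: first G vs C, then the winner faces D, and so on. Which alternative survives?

Round 1: G vs C — 14–9, G advances.
Round 2: G vs D — 10–13, D advances.
Round 3: D vs B — 9–14, B advances.
Round 4: B vs E — 4–19, E advances.
The agenda winner is E.

E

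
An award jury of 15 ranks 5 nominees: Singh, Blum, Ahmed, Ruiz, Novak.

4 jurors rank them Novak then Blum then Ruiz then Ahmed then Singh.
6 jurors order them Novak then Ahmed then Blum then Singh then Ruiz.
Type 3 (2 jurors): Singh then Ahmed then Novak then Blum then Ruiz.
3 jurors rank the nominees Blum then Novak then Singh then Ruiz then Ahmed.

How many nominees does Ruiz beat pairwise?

0

Ruiz against each rival (15 jurors):
Ruiz vs Singh: Singh wins 11–4.
Ruiz vs Blum: Blum wins 15–0.
Ruiz vs Ahmed: Ahmed wins 8–7.
Ruiz vs Novak: Ruiz preferred on 0 ballots; Novak wins 15–0.
Ruiz beats no one; loses to Singh, Blum, Ahmed, Novak — 0 pairwise wins.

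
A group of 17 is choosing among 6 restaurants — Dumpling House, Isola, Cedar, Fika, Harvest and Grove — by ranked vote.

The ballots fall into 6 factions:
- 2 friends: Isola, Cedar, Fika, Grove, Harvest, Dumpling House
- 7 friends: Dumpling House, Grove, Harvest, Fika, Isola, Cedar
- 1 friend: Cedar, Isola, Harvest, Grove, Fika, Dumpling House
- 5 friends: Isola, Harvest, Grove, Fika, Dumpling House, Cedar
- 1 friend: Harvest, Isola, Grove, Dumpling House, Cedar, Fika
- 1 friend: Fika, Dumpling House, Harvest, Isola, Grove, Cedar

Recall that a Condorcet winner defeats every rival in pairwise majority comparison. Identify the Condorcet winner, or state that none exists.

none

Check each pair by majority over 17 ballots:
Dumpling House vs Isola: Isola, 9–8.
Dumpling House vs Cedar: Dumpling House wins 14–3.
Dumpling House vs Fika: Fika, 9–8.
Dumpling House–Harvest: Harvest 9–8.
Dumpling House–Grove: Grove 9–8.
Isola–Cedar: Isola 16–1.
Isola–Fika: Isola 9–8.
Isola–Harvest: Harvest 9–8.
Isola vs Grove: Isola wins 10–7.
Cedar vs Fika: Fika wins 13–4.
Cedar vs Harvest: Harvest, 14–3.
Cedar vs Grove: Grove wins 14–3.
Fika–Harvest: Harvest 14–3.
Fika–Grove: Grove 14–3.
Harvest vs Grove: Grove wins 9–8.
Every restaurant loses at least once (Dumpling House loses to Isola; Isola loses to Harvest; Cedar loses to Dumpling House; Fika loses to Isola; Harvest loses to Grove; Grove loses to Isola). The majority relation contains the cycle Isola → Grove → Harvest → Isola, so there is no Condorcet winner.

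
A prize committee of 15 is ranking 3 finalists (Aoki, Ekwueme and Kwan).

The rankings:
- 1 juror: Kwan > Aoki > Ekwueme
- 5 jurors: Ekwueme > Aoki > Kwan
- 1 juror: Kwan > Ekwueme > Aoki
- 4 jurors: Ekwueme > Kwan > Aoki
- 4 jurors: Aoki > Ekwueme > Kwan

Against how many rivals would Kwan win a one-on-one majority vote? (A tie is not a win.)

0

Kwan against each rival (15 jurors):
Kwan vs Aoki: Aoki, 9–6.
Kwan vs Ekwueme: 1+1 = 2 for Kwan, 13 for Ekwueme — Ekwueme by 13–2.
Kwan beats no one; loses to Aoki, Ekwueme — 0 pairwise wins.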